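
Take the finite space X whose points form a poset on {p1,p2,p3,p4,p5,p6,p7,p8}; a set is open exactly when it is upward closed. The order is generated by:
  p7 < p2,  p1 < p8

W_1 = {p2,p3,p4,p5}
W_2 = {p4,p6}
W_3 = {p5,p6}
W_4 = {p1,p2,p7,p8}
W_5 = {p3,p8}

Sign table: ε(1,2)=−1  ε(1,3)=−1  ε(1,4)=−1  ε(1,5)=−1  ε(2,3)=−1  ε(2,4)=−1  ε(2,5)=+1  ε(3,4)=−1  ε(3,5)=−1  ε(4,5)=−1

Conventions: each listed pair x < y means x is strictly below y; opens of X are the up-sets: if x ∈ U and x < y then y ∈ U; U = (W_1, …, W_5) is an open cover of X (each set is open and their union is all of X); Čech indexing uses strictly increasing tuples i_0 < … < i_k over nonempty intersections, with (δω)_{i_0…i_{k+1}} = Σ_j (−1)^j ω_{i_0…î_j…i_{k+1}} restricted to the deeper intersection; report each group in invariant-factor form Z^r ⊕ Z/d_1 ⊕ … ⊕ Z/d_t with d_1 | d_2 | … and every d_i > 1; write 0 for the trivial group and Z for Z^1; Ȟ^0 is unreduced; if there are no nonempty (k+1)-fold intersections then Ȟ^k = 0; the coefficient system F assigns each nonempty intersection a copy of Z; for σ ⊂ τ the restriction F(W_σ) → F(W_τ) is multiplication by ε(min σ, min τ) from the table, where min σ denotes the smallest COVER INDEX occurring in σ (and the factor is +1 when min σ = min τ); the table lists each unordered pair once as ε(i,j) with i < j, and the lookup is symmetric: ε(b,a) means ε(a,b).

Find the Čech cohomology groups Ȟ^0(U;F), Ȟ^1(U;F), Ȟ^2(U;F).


Ȟ^0 ≅ 0; Ȟ^1 ≅ Z ⊕ Z/2; Ȟ^2 ≅ 0

nerve of the cover:
  W12={p4} W13={p5} W14={p2} W15={p3} W23={p6} W45={p8}
C dims 5,6; δ0: rk 5, SNF 1^4·2
Ȟ^0 = (5 − 5) − 0 = 0, so Ȟ^0 ≅ 0
Ȟ^1 = (6 − 0) − 5 = 1 plus torsion [2], so Ȟ^1 ≅ Z ⊕ Z/2
Ȟ^2 = (0 − 0) − 0 = 0, so Ȟ^2 ≅ 0


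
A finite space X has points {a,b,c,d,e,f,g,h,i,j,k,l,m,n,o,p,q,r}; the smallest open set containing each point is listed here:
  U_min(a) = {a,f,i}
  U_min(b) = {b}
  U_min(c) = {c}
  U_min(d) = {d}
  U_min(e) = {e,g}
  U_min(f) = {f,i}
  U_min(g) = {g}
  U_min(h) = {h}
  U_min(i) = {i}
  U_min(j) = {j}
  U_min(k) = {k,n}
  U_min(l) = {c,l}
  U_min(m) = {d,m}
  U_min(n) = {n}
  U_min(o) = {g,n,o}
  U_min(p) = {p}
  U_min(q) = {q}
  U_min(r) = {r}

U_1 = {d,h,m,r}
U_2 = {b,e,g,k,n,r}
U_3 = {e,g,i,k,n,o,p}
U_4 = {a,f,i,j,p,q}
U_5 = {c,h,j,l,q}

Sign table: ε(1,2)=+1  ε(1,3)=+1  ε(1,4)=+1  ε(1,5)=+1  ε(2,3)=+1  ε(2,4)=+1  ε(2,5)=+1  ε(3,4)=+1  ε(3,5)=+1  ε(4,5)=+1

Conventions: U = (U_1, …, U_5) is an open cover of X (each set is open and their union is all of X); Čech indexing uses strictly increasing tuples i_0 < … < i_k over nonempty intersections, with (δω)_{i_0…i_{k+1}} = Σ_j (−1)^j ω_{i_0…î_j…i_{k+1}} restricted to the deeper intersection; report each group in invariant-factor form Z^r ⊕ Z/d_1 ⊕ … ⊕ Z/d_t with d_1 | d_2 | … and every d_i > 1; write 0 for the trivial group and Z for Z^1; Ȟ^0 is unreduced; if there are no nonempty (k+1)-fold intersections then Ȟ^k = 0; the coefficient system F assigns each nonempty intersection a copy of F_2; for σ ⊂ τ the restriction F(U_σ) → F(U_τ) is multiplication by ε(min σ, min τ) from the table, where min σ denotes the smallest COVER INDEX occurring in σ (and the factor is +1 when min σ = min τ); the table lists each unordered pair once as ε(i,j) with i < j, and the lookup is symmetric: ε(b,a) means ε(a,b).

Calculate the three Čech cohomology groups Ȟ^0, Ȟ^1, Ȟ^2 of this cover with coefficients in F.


nerve of the cover:
  U12={r} U15={h} U23={e,g,k,n} U34={i,p} U45={j,q}
C dims 5,5; δ0: rk_F2 4
Ȟ^0 = (5 − 4) − 0 = 1, so Ȟ^0 ≅ Z/2
Ȟ^1 = (5 − 0) − 4 = 1, so Ȟ^1 ≅ Z/2
Ȟ^2 = (0 − 0) − 0 = 0, so Ȟ^2 ≅ 0

Ȟ^0(U;F) ≅ Z/2, Ȟ^1(U;F) ≅ Z/2 and Ȟ^2(U;F) ≅ 0


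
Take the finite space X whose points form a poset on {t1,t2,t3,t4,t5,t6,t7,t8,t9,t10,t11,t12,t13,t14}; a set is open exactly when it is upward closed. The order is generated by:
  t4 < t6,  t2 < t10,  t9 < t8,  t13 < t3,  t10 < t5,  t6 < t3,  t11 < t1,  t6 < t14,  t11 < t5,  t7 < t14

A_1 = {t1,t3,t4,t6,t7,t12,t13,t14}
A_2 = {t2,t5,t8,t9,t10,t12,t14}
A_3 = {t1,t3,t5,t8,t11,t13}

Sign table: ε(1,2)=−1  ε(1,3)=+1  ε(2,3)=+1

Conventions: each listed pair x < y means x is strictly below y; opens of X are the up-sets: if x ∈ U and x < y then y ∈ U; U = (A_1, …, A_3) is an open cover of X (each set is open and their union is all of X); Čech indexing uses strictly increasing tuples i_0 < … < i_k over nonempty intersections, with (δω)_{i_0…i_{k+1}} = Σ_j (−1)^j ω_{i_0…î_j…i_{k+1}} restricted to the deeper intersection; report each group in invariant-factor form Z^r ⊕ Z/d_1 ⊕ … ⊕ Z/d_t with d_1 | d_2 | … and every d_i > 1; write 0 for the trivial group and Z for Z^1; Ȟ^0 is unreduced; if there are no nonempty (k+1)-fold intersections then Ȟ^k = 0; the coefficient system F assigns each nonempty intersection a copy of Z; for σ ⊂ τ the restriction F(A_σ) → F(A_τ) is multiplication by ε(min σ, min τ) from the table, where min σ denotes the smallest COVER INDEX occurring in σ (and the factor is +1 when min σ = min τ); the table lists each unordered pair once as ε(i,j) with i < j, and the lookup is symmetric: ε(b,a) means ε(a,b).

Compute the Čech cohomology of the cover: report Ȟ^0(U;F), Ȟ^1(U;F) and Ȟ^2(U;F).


Ȟ^0(U;F) ≅ 0,  Ȟ^1(U;F) ≅ Z/2,  Ȟ^2(U;F) ≅ 0

nerve simplices:
  A12={t12,t14} A13={t1,t3,t13} A23={t5,t8}
C dims 3,3; δ0: rk 3, SNF 1^2·2
degree 0: 3−3−0 = 0 → Ȟ^0 ≅ 0
degree 1: 3−0−3 = 0 plus torsion [2] → Ȟ^1 ≅ Z/2
degree 2: 0−0−0 = 0 → Ȟ^2 ≅ 0


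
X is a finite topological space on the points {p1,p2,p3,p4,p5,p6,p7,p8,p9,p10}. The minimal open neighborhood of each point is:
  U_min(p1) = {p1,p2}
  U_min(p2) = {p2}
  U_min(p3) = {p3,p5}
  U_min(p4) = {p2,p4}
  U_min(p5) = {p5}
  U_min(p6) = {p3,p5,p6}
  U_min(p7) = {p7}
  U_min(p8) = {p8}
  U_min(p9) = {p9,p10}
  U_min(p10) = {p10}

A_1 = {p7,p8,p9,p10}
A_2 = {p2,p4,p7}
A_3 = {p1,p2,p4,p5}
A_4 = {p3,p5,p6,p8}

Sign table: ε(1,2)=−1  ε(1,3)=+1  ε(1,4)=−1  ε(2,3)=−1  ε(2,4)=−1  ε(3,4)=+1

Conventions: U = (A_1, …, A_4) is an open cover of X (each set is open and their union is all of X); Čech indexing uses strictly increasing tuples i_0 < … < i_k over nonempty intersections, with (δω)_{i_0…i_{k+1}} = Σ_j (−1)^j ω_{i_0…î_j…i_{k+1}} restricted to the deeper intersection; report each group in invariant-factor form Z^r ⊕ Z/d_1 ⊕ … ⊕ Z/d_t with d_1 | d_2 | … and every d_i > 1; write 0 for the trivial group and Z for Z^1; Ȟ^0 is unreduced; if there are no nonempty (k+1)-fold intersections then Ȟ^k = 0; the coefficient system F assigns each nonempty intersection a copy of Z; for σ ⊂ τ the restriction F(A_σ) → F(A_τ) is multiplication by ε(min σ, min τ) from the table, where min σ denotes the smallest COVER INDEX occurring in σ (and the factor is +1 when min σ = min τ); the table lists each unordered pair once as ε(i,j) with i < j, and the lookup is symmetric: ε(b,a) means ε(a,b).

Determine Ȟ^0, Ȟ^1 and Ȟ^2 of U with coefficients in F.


Ȟ^0 = 0,  Ȟ^1 = Z/2,  Ȟ^2 = 0

intersection data:
  A12={p7} A14={p8} A23={p2,p4} A34={p5}
C dims 4,4; δ0: rk 4, SNF 1^3·2
Ȟ^0 = (4 − 4) − 0 = 0, so Ȟ^0 ≅ 0
Ȟ^1 = (4 − 0) − 4 = 0 plus torsion [2], so Ȟ^1 ≅ Z/2
Ȟ^2 = (0 − 0) − 0 = 0, so Ȟ^2 ≅ 0


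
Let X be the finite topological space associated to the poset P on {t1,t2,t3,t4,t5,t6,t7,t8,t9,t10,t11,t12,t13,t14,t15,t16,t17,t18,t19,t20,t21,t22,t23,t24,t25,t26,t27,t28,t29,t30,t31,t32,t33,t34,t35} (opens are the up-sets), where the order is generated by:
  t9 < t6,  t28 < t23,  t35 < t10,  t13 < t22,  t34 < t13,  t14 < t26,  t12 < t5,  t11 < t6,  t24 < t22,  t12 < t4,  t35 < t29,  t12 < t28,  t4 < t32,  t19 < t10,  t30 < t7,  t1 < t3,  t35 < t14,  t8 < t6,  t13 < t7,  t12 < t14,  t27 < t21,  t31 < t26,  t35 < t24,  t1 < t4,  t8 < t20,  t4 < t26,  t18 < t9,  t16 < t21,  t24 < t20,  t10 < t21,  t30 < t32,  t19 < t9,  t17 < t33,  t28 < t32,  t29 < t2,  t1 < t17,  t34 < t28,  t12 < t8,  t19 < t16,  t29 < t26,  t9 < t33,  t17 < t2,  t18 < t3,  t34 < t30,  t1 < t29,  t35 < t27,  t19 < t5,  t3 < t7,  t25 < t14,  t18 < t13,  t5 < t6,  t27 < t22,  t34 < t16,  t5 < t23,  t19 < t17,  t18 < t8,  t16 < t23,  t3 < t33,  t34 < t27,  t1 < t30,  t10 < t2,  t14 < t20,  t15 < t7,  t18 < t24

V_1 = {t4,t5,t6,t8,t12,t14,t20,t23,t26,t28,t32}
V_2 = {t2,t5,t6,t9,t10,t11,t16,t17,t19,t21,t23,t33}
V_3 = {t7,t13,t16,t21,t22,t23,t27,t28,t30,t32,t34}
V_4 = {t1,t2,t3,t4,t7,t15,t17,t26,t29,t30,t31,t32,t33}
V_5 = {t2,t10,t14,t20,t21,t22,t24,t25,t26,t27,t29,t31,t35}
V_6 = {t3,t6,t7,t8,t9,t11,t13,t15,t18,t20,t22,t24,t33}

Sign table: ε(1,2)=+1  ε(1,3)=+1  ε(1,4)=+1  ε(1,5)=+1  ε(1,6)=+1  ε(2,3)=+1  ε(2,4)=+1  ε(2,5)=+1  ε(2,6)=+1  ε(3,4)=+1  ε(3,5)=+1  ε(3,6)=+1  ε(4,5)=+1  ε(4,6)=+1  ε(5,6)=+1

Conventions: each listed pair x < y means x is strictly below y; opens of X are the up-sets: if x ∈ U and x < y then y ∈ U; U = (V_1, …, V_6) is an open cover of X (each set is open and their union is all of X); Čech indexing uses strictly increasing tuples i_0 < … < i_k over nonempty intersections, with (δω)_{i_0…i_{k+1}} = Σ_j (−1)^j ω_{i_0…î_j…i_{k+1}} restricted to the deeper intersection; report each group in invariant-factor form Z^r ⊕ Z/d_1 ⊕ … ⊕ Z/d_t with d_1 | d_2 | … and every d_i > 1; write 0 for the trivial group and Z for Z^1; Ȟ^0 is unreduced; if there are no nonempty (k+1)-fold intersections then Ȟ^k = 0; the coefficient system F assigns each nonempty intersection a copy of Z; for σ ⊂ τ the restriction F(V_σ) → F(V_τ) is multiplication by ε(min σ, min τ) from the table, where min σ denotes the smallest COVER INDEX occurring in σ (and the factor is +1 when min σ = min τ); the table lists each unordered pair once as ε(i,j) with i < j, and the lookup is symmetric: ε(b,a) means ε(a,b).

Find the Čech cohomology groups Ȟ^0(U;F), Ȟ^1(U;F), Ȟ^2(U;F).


intersection data:
  V12={t5,t6,t23} V13={t23,t28,t32} V14={t4,t26,t32} V15={t14,t20,t26} V16={t6,t8,t20} V23={t16,t21,t23} V24={t2,t17,t33} V25={t2,t10,t21} V26={t6,t9,t11,t33} V34={t7,t30,t32} V35={t21,t22,t27} V36={t7,t13,t22} V45={t2,t26,t29,t31} V46={t3,t7,t15,t33} V56={t20,t22,t24}
  V123={t23} V126={t6} V134={t32} V145={t26} V156={t20} V235={t21} V245={t2} V246={t33} V346={t7} V356={t22}
C dims 6,15,10; δ0: rk 5, SNF 1^5; δ1: rk 10, SNF 1^9·2
Ȟ^0 = (6 − 5) − 0 = 1, so Ȟ^0 ≅ Z
Ȟ^1 = (15 − 10) − 5 = 0, so Ȟ^1 ≅ 0
Ȟ^2 = (10 − 0) − 10 = 0 plus torsion [2], so Ȟ^2 ≅ Z/2

Ȟ^0 ≅ Z; Ȟ^1 ≅ 0; Ȟ^2 ≅ Z/2


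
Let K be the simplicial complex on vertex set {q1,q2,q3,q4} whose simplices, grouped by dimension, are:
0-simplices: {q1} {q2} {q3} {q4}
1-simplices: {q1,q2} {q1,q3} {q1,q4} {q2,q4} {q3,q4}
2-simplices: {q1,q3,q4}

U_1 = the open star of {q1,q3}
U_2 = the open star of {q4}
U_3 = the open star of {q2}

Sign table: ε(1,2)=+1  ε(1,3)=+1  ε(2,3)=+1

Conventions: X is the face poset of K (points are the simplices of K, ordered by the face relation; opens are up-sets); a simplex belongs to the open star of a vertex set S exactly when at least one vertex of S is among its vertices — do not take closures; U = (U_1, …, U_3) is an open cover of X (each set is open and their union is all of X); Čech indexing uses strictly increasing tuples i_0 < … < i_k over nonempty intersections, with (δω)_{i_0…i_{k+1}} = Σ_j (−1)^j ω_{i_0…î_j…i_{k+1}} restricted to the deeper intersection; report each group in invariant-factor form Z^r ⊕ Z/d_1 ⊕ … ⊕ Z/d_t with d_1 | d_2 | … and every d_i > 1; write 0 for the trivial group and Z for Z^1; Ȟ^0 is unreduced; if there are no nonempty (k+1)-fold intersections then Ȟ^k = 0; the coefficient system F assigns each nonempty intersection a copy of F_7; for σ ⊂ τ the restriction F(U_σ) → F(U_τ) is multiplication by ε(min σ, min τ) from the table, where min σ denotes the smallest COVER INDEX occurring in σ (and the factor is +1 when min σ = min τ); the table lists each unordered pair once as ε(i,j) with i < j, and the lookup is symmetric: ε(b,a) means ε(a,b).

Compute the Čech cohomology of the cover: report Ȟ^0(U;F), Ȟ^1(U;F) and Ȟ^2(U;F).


Ȟ^0(U;F) ≅ Z/7,  Ȟ^1(U;F) ≅ Z/7,  Ȟ^2(U;F) ≅ 0

nerve of the cover:
  U1={{q1},{q3},{q1,q2},{q1,q3},{q1,q4},{q3,q4},{q1,q3,q4}} U2={{q4},{q1,q4},{q2,q4},{q3,q4},{q1,q3,q4}} U3={{q2},{q1,q2},{q2,q4}}
  U12={{q1,q4},{q3,q4},{q1,q3,q4}} U13={{q1,q2}} U23={{q2,q4}}
C dims 3,3; δ0: rk_F7 2
Ȟ^0 = (3 − 2) − 0 = 1, so Ȟ^0 ≅ Z/7
Ȟ^1 = (3 − 0) − 2 = 1, so Ȟ^1 ≅ Z/7
Ȟ^2 = (0 − 0) − 0 = 0, so Ȟ^2 ≅ 0


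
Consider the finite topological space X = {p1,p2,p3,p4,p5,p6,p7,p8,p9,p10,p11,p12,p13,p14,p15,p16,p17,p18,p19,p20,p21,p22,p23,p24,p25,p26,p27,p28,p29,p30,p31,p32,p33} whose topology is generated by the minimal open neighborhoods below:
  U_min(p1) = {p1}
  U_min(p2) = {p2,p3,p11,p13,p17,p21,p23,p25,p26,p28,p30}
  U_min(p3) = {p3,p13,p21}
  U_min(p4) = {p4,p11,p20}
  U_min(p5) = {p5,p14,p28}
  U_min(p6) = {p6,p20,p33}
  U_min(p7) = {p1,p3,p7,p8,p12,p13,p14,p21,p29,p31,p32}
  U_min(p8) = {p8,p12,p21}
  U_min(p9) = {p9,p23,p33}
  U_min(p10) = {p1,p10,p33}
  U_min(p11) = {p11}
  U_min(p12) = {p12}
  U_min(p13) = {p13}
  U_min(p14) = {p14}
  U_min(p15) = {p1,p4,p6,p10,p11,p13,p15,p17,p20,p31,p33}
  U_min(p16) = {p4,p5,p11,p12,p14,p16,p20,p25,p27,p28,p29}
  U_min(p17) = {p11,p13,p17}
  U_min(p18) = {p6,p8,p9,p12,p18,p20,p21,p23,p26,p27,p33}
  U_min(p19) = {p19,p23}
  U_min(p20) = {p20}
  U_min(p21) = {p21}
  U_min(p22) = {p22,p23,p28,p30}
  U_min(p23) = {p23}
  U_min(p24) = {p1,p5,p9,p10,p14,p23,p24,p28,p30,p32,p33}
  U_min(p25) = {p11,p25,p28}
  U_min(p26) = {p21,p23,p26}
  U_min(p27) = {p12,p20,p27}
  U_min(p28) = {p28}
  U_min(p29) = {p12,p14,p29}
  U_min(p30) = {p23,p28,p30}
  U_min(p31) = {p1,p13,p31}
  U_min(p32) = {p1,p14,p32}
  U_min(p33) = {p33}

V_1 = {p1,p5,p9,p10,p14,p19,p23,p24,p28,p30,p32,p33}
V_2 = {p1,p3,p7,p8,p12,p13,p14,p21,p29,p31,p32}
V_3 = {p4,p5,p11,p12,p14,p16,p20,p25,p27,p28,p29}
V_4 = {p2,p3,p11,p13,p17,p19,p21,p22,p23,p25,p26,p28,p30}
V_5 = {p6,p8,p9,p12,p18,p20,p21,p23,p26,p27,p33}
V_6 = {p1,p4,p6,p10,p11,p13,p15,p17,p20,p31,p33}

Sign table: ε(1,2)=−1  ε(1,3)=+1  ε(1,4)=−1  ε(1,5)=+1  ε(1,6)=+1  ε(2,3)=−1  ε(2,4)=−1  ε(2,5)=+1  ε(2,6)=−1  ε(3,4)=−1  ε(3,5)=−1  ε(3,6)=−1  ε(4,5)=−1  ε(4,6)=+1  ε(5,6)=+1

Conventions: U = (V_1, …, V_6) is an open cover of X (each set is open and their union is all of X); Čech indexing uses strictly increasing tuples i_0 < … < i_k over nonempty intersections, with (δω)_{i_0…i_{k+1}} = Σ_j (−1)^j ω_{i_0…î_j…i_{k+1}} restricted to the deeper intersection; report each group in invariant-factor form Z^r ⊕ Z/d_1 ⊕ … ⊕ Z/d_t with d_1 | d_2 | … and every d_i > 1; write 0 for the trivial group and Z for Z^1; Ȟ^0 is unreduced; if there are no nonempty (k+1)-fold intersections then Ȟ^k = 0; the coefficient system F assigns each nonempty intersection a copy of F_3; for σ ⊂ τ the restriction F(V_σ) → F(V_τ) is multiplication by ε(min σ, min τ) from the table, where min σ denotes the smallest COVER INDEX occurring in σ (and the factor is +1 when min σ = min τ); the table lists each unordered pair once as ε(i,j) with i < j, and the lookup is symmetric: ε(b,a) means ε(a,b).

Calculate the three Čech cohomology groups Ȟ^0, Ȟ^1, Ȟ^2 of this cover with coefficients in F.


Ȟ^0 = 0, Ȟ^1 = 0 and Ȟ^2 = Z/3

nonempty intersections:
  V12={p1,p14,p32} V13={p5,p14,p28} V14={p19,p23,p28,p30} V15={p9,p23,p33} V16={p1,p10,p33} V23={p12,p14,p29} V24={p3,p13,p21} V25={p8,p12,p21} V26={p1,p13,p31} V34={p11,p25,p28} V35={p12,p20,p27} V36={p4,p11,p20} V45={p21,p23,p26} V46={p11,p13,p17} V56={p6,p20,p33}
  V123={p14} V126={p1} V134={p28} V145={p23} V156={p33} V235={p12} V245={p21} V246={p13} V346={p11} V356={p20}
C dims 6,15,10; δ0: rk_F3 6; δ1: rk_F3 9
Ȟ^0: (6−6)−0=0 ⇒ 0
Ȟ^1: (15−9)−6=0 ⇒ 0
Ȟ^2: (10−0)−9=1 ⇒ Z/3


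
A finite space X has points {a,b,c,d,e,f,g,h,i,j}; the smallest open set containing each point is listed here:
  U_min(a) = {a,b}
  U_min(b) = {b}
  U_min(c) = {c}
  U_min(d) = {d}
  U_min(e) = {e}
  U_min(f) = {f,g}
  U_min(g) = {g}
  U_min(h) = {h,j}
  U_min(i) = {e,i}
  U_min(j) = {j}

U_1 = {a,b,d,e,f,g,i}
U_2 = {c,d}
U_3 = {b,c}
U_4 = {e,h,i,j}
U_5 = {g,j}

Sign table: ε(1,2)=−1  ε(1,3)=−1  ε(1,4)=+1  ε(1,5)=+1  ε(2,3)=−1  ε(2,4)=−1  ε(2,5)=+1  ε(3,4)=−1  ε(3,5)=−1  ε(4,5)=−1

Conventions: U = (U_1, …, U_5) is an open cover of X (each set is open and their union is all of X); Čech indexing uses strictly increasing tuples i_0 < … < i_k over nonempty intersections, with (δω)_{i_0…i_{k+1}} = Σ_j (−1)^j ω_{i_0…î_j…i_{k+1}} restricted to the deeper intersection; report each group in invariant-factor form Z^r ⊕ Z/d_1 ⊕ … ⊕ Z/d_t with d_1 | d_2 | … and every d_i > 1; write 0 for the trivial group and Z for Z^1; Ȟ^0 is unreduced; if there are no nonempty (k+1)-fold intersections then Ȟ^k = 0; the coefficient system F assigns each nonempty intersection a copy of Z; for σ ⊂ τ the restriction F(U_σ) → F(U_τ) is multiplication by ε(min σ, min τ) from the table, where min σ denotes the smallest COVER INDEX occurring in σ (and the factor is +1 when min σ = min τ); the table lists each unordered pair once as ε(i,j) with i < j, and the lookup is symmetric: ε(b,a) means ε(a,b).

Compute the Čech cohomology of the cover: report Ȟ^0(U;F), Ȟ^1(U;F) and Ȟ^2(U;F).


Ȟ^0(U;F) ≅ 0,  Ȟ^1(U;F) ≅ Z ⊕ Z/2,  Ȟ^2(U;F) ≅ 0

nonempty overlaps:
  U12={d} U13={b} U14={e,i} U15={g} U23={c} U45={j}
C dims 5,6; δ0: rk 5, SNF 1^4·2
degree 0: 5−5−0 = 0 → Ȟ^0 ≅ 0
degree 1: 6−0−5 = 1 plus torsion [2] → Ȟ^1 ≅ Z ⊕ Z/2
degree 2: 0−0−0 = 0 → Ȟ^2 ≅ 0


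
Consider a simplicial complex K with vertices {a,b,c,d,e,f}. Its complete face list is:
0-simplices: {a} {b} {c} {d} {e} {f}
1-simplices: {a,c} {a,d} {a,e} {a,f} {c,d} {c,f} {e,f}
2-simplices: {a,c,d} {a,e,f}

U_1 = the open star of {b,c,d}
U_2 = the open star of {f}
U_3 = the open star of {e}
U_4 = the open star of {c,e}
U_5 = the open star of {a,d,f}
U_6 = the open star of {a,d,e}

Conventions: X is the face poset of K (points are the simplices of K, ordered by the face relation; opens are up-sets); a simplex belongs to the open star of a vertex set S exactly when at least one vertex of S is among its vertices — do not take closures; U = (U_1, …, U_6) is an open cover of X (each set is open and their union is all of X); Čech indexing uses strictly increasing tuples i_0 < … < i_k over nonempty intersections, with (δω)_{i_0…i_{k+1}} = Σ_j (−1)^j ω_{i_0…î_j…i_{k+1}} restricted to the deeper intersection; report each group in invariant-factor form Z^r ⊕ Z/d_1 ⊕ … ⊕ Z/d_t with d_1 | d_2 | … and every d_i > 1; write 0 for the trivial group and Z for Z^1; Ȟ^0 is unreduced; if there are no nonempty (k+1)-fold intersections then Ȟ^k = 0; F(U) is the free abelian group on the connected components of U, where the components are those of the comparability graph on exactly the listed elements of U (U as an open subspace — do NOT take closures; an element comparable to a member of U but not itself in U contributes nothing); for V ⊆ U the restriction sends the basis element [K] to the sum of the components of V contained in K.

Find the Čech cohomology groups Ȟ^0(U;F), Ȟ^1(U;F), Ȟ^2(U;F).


nonempty overlaps:
  U1={{b},{c},{d},{a,c},{a,d},{c,d},{c,f},{a,c,d}} U2={{f},{a,f},{c,f},{e,f},{a,e,f}} U3={{e},{a,e},{e,f},{a,e,f}} U4={{c},{e},{a,c},{a,e},{c,d},{c,f},{e,f},{a,c,d},{a,e,f}} U5={{a},{d},{f},{a,c},{a,d},{a,e},{a,f},{c,d},{c,f},{e,f},{a,c,d},{a,e,f}} U6={{a},{d},{e},{a,c},{a,d},{a,e},{a,f},{c,d},{e,f},{a,c,d},{a,e,f}}
  U12={{c,f}} U14={{c},{a,c},{c,d},{c,f},{a,c,d}} U15={{d},{a,c},{a,d},{c,d},{c,f},{a,c,d}} U16={{d},{a,c},{a,d},{c,d},{a,c,d}} U23={{e,f},{a,e,f}} U24={{c,f},{e,f},{a,e,f}} U25={{f},{a,f},{c,f},{e,f},{a,e,f}} U26={{a,f},{e,f},{a,e,f}} U34={{e},{a,e},{e,f},{a,e,f}} U35={{a,e},{e,f},{a,e,f}} U36={{e},{a,e},{e,f},{a,e,f}} U45={{a,c},{a,e},{c,d},{c,f},{e,f},{a,c,d},{a,e,f}} U46={{e},{a,c},{a,e},{c,d},{e,f},{a,c,d},{a,e,f}} U56={{a},{d},{a,c},{a,d},{a,e},{a,f},{c,d},{e,f},{a,c,d},{a,e,f}}
  U124={{c,f}} U125={{c,f}} U145={{a,c},{c,d},{c,f},{a,c,d}} U146={{a,c},{c,d},{a,c,d}} U156={{d},{a,c},{a,d},{c,d},{a,c,d}} U234={{e,f},{a,e,f}} U235={{e,f},{a,e,f}} U236={{e,f},{a,e,f}} U245={{c,f},{e,f},{a,e,f}} U246={{e,f},{a,e,f}} U256={{a,f},{e,f},{a,e,f}} U345={{a,e},{e,f},{a,e,f}} U346={{e},{a,e},{e,f},{a,e,f}} U356={{a,e},{e,f},{a,e,f}} U456={{a,c},{a,e},{c,d},{e,f},{a,c,d},{a,e,f}}
  U1245={{c,f}} U1456={{a,c},{c,d},{a,c,d}} U2345={{e,f},{a,e,f}} U2346={{e,f},{a,e,f}} U2356={{e,f},{a,e,f}} U2456={{e,f},{a,e,f}} U3456={{a,e},{e,f},{a,e,f}}
  U23456={{e,f},{a,e,f}}
components per intersection:
  U1: {{b}} {{c},{d},{a,c},{a,d},{c,d},{c,f},{a,c,d}}
  U2: {{f},{a,f},{c,f},{e,f},{a,e,f}}
  U3: {{e},{a,e},{e,f},{a,e,f}}
  U4: {{c},{a,c},{c,d},{c,f},{a,c,d}} {{e},{a,e},{e,f},{a,e,f}}
  U5: {{a},{d},{f},{a,c},{a,d},{a,e},{a,f},{c,d},{c,f},{e,f},{a,c,d},{a,e,f}}
  U6: {{a},{d},{e},{a,c},{a,d},{a,e},{a,f},{c,d},{e,f},{a,c,d},{a,e,f}}
  U12: {{c,f}}
  U14: {{c},{a,c},{c,d},{c,f},{a,c,d}}
  U15: {{d},{a,c},{a,d},{c,d},{a,c,d}} {{c,f}}
  U16: {{d},{a,c},{a,d},{c,d},{a,c,d}}
  U23: {{e,f},{a,e,f}}
  U24: {{c,f}} {{e,f},{a,e,f}}
  U25: {{f},{a,f},{c,f},{e,f},{a,e,f}}
  U26: {{a,f},{e,f},{a,e,f}}
  U34: {{e},{a,e},{e,f},{a,e,f}}
  U35: {{a,e},{e,f},{a,e,f}}
  U36: {{e},{a,e},{e,f},{a,e,f}}
  U45: {{a,c},{c,d},{a,c,d}} {{a,e},{e,f},{a,e,f}} {{c,f}}
  U46: {{e},{a,e},{e,f},{a,e,f}} {{a,c},{c,d},{a,c,d}}
  U56: {{a},{d},{a,c},{a,d},{a,e},{a,f},{c,d},{e,f},{a,c,d},{a,e,f}}
  U124: {{c,f}}
  U125: {{c,f}}
  U145: {{a,c},{c,d},{a,c,d}} {{c,f}}
  U146: {{a,c},{c,d},{a,c,d}}
  U156: {{d},{a,c},{a,d},{c,d},{a,c,d}}
  U234: {{e,f},{a,e,f}}
  U235: {{e,f},{a,e,f}}
  U236: {{e,f},{a,e,f}}
  U245: {{c,f}} {{e,f},{a,e,f}}
  U246: {{e,f},{a,e,f}}
  U256: {{a,f},{e,f},{a,e,f}}
  U345: {{a,e},{e,f},{a,e,f}}
  U346: {{e},{a,e},{e,f},{a,e,f}}
  U356: {{a,e},{e,f},{a,e,f}}
  U456: {{a,c},{c,d},{a,c,d}} {{a,e},{e,f},{a,e,f}}
  U1245: {{c,f}}
  U1456: {{a,c},{c,d},{a,c,d}}
  U2345: {{e,f},{a,e,f}}
  U2346: {{e,f},{a,e,f}}
  U2356: {{e,f},{a,e,f}}
  U2456: {{e,f},{a,e,f}}
  U3456: {{a,e},{e,f},{a,e,f}}
  U23456: {{e,f},{a,e,f}}
C dims 8,19,18,7; δ0: rk 6, SNF 1^6; δ1: rk 12, SNF 1^12; δ2: rk 6, SNF 1^6
degree 0: 8−6−0 = 2 → Ȟ^0 ≅ Z^2
degree 1: 19−12−6 = 1 → Ȟ^1 ≅ Z
degree 2: 18−6−12 = 0 → Ȟ^2 ≅ 0

Ȟ^0 = Z^2,  Ȟ^1 = Z,  Ȟ^2 = 0


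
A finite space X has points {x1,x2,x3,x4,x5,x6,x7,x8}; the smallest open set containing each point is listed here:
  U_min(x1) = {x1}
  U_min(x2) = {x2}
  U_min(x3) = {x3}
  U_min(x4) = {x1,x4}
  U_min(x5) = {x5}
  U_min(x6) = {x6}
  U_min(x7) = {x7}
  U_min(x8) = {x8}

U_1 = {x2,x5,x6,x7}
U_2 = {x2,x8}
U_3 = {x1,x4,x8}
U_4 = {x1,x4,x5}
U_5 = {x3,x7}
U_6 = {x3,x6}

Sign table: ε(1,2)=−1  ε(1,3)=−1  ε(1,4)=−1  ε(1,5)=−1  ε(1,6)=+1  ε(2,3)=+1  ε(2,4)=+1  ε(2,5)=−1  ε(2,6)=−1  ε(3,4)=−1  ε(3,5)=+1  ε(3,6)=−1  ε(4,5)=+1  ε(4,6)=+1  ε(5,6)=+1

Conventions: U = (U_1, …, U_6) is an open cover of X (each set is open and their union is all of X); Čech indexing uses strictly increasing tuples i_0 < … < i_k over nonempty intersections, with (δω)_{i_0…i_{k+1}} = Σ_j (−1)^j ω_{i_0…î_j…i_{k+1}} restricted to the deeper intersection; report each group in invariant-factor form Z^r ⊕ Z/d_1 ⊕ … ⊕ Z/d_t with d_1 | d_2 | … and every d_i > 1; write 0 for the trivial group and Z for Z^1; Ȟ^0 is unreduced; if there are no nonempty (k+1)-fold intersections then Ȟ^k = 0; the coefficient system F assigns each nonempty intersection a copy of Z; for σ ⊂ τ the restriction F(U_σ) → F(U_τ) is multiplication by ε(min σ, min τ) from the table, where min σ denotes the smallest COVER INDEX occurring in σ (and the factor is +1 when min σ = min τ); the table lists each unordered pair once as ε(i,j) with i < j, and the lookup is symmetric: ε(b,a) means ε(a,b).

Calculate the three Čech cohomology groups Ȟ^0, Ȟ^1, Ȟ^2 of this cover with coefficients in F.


Ȟ^0 ≅ 0; Ȟ^1 ≅ Z ⊕ Z/2; Ȟ^2 ≅ 0

intersection data:
  U12={x2} U14={x5} U15={x7} U16={x6} U23={x8} U34={x1,x4} U56={x3}
C dims 6,7; δ0: rk 6, SNF 1^5·2
Ȟ^0 = (6 − 6) − 0 = 0, so Ȟ^0 ≅ 0
Ȟ^1 = (7 − 0) − 6 = 1 plus torsion [2], so Ȟ^1 ≅ Z ⊕ Z/2
Ȟ^2 = (0 − 0) − 0 = 0, so Ȟ^2 ≅ 0


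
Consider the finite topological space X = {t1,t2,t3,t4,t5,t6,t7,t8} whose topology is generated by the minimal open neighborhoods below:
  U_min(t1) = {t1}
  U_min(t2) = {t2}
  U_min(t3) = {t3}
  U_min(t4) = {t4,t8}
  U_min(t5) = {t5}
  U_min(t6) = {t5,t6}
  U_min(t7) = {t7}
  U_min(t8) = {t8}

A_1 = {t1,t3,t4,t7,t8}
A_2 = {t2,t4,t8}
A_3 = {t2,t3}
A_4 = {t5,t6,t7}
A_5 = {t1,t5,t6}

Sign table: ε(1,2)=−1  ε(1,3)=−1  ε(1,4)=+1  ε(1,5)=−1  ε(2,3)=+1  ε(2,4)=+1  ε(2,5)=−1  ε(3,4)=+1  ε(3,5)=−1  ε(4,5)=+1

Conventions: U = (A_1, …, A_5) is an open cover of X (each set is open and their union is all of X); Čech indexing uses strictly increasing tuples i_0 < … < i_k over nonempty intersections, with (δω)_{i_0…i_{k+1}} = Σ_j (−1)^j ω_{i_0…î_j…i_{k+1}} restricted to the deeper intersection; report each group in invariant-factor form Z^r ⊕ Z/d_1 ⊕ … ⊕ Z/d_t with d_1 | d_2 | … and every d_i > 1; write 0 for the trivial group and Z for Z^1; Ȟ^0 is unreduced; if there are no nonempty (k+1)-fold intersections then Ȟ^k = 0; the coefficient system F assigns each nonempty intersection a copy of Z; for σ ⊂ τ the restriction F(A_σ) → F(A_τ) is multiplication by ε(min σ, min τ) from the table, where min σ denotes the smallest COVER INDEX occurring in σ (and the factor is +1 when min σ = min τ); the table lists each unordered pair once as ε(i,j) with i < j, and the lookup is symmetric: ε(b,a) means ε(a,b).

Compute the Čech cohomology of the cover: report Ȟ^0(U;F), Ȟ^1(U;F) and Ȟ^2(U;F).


nonempty intersections:
  A12={t4,t8} A13={t3} A14={t7} A15={t1} A23={t2} A45={t5,t6}
C dims 5,6; δ0: rk 5, SNF 1^4·2
Ȟ^0: (5−5)−0=0 ⇒ 0
Ȟ^1: (6−0)−5=1 plus torsion [2] ⇒ Z ⊕ Z/2
Ȟ^2: (0−0)−0=0 ⇒ 0

Ȟ^0 = 0,  Ȟ^1 = Z ⊕ Z/2,  Ȟ^2 = 0


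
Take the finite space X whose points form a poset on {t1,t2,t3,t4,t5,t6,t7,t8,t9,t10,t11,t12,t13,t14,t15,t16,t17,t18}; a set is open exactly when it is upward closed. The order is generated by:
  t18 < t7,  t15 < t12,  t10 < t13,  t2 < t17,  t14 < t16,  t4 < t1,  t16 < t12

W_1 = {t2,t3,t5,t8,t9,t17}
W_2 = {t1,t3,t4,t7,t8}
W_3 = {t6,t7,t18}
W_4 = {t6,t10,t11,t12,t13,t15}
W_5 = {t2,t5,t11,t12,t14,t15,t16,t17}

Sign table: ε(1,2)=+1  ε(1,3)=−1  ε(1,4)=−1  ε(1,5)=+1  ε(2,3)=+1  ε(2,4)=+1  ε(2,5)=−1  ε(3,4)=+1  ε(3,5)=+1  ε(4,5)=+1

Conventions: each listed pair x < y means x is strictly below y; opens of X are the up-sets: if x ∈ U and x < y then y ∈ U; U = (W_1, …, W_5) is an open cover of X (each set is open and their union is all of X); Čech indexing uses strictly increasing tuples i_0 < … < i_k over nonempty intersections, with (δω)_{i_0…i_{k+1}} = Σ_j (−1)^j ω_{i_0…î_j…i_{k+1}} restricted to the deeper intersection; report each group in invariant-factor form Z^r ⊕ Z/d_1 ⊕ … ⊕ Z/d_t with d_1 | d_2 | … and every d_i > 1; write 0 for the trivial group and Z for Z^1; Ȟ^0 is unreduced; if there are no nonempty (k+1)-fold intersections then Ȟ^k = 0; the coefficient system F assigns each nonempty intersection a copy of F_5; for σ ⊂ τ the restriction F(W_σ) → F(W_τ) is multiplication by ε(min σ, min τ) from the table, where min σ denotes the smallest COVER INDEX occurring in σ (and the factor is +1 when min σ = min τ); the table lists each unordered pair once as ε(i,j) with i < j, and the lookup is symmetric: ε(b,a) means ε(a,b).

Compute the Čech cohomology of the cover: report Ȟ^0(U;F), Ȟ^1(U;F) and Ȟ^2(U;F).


Ȟ^0 = Z/5, Ȟ^1 = Z/5 and Ȟ^2 = 0

cover nerve:
  W12={t3,t8} W15={t2,t5,t17} W23={t7} W34={t6} W45={t11,t12,t15}
C dims 5,5; δ0: rk_F5 4
Ȟ^0: (5−4)−0=1 ⇒ Z/5
Ȟ^1: (5−0)−4=1 ⇒ Z/5
Ȟ^2: (0−0)−0=0 ⇒ 0


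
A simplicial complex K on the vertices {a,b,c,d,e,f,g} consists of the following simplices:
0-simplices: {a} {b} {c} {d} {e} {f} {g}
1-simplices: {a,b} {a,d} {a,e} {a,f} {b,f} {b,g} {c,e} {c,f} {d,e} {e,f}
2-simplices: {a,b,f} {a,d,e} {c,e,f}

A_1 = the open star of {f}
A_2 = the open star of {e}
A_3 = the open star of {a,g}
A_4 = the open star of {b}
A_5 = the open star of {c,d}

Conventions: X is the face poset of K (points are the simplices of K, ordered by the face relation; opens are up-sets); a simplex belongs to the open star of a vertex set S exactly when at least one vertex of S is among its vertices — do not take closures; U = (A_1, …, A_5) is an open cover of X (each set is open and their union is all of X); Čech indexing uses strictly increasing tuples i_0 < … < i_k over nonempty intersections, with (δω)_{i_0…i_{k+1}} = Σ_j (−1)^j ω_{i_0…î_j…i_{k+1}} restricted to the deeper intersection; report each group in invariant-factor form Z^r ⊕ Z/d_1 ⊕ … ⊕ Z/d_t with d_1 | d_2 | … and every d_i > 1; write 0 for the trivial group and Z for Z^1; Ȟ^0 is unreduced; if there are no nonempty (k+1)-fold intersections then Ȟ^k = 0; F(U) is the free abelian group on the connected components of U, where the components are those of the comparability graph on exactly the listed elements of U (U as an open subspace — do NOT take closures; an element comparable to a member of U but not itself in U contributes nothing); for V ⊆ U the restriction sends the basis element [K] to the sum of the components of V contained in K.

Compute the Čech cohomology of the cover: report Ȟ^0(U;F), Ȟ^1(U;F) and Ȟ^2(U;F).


nonempty intersections:
  A1={{f},{a,f},{b,f},{c,f},{e,f},{a,b,f},{c,e,f}} A2={{e},{a,e},{c,e},{d,e},{e,f},{a,d,e},{c,e,f}} A3={{a},{g},{a,b},{a,d},{a,e},{a,f},{b,g},{a,b,f},{a,d,e}} A4={{b},{a,b},{b,f},{b,g},{a,b,f}} A5={{c},{d},{a,d},{c,e},{c,f},{d,e},{a,d,e},{c,e,f}}
  A12={{e,f},{c,e,f}} A13={{a,f},{a,b,f}} A14={{b,f},{a,b,f}} A15={{c,f},{c,e,f}} A23={{a,e},{a,d,e}} A25={{c,e},{d,e},{a,d,e},{c,e,f}} A34={{a,b},{b,g},{a,b,f}} A35={{a,d},{a,d,e}}
  A125={{c,e,f}} A134={{a,b,f}} A235={{a,d,e}}
components per intersection:
  A1: {{f},{a,f},{b,f},{c,f},{e,f},{a,b,f},{c,e,f}}
  A2: {{e},{a,e},{c,e},{d,e},{e,f},{a,d,e},{c,e,f}}
  A3: {{a},{a,b},{a,d},{a,e},{a,f},{a,b,f},{a,d,e}} {{g},{b,g}}
  A4: {{b},{a,b},{b,f},{b,g},{a,b,f}}
  A5: {{c},{c,e},{c,f},{c,e,f}} {{d},{a,d},{d,e},{a,d,e}}
  A12: {{e,f},{c,e,f}}
  A13: {{a,f},{a,b,f}}
  A14: {{b,f},{a,b,f}}
  A15: {{c,f},{c,e,f}}
  A23: {{a,e},{a,d,e}}
  A25: {{c,e},{c,e,f}} {{d,e},{a,d,e}}
  A34: {{a,b},{a,b,f}} {{b,g}}
  A35: {{a,d},{a,d,e}}
  A125: {{c,e,f}}
  A134: {{a,b,f}}
  A235: {{a,d,e}}
C dims 7,10,3; δ0: rk 6, SNF 1^6; δ1: rk 3, SNF 1^3
Ȟ^0: (7−6)−0=1 ⇒ Z
Ȟ^1: (10−3)−6=1 ⇒ Z
Ȟ^2: (3−0)−3=0 ⇒ 0

Ȟ^0(U;F) ≅ Z; Ȟ^1(U;F) ≅ Z; Ȟ^2(U;F) ≅ 0


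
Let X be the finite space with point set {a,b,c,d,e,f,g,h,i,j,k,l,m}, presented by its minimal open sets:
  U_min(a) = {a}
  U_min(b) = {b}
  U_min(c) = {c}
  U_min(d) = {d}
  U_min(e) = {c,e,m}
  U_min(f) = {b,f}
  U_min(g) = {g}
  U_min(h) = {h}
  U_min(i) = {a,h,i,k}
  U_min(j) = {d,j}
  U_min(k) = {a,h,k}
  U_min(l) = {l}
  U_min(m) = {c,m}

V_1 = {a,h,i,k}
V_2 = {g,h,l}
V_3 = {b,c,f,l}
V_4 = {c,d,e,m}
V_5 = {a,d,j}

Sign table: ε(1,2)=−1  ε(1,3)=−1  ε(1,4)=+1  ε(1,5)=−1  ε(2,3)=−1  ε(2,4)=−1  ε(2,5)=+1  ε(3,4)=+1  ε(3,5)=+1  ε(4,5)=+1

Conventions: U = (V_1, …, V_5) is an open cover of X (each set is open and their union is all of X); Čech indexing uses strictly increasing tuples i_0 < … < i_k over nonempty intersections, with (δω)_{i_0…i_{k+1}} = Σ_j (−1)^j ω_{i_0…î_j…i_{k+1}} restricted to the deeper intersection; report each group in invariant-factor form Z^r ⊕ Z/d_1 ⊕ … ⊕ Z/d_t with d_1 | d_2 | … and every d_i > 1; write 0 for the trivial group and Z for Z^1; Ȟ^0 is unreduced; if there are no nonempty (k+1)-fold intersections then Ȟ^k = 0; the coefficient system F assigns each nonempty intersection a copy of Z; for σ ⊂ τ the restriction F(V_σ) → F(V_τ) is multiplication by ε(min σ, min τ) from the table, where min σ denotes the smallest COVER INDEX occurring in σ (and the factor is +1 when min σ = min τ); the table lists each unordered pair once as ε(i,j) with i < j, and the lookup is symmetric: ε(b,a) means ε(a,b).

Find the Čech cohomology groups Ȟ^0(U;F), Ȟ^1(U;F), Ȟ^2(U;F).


nerve simplices:
  V12={h} V15={a} V23={l} V34={c} V45={d}
C dims 5,5; δ0: rk 5, SNF 1^4·2
degree 0: 5−5−0 = 0 → Ȟ^0 ≅ 0
degree 1: 5−0−5 = 0 plus torsion [2] → Ȟ^1 ≅ Z/2
degree 2: 0−0−0 = 0 → Ȟ^2 ≅ 0

Ȟ^0 = 0, Ȟ^1 = Z/2 and Ȟ^2 = 0


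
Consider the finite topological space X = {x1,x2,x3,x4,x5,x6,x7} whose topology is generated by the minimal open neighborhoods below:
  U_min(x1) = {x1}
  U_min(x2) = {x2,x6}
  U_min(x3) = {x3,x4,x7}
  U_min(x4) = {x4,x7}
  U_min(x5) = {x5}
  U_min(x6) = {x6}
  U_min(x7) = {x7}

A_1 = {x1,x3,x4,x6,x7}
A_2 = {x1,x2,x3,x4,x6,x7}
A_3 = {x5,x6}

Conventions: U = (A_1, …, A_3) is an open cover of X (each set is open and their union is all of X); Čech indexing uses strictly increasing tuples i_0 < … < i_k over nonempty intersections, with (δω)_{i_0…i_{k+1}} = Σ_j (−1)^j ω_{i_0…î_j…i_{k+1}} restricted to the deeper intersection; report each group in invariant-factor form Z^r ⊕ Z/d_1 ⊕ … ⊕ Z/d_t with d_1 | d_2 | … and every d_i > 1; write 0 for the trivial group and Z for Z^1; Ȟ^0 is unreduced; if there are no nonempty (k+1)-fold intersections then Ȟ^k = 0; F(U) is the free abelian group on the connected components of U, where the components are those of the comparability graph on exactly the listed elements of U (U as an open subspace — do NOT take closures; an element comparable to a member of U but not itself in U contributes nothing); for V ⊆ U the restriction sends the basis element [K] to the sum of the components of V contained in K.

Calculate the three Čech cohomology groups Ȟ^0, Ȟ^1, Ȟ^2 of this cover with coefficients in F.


Ȟ^0(U;F) ≅ Z^4; Ȟ^1(U;F) ≅ 0; Ȟ^2(U;F) ≅ 0

nonempty overlaps:
  A12={x1,x3,x4,x6,x7} A13={x6} A23={x6}
  A123={x6}
components per intersection:
  A1: {x1} {x3,x4,x7} {x6}
  A2: {x1} {x2,x6} {x3,x4,x7}
  A3: {x5} {x6}
  A12: {x1} {x3,x4,x7} {x6}
  A13: {x6}
  A23: {x6}
  A123: {x6}
C dims 8,5,1; δ0: rk 4, SNF 1^4; δ1: rk 1, SNF 1^1
degree 0: 8−4−0 = 4 → Ȟ^0 ≅ Z^4
degree 1: 5−1−4 = 0 → Ȟ^1 ≅ 0
degree 2: 1−0−1 = 0 → Ȟ^2 ≅ 0


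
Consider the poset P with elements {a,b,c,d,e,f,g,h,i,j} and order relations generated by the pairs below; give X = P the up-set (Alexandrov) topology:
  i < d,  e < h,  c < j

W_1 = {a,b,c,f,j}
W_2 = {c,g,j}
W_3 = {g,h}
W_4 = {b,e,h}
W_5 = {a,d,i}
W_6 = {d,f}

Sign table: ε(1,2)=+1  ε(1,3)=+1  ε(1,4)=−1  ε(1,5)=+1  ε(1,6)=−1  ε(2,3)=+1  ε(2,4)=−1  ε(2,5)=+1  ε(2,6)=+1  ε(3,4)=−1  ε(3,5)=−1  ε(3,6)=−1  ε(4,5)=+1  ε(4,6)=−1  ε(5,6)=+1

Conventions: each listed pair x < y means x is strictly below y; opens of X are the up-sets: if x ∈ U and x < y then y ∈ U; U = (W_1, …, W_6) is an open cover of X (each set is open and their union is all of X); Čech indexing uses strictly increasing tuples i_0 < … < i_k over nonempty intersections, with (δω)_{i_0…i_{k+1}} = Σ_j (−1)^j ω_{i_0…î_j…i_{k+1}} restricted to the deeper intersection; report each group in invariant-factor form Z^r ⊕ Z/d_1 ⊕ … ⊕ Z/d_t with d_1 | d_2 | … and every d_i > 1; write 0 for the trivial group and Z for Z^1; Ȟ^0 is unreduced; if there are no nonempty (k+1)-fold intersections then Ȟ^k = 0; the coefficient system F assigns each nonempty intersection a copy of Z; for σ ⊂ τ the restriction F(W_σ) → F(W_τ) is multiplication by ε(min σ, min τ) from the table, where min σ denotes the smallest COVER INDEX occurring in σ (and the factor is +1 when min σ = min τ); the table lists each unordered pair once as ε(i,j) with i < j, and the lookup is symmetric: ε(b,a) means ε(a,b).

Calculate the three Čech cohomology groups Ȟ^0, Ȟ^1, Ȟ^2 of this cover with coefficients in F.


intersection data:
  W12={c,j} W14={b} W15={a} W16={f} W23={g} W34={h} W56={d}
C dims 6,7; δ0: rk 6, SNF 1^5·2
Ȟ^0 = (6 − 6) − 0 = 0, so Ȟ^0 ≅ 0
Ȟ^1 = (7 − 0) − 6 = 1 plus torsion [2], so Ȟ^1 ≅ Z ⊕ Z/2
Ȟ^2 = (0 − 0) − 0 = 0, so Ȟ^2 ≅ 0

Ȟ^0(U;F) ≅ 0; Ȟ^1(U;F) ≅ Z ⊕ Z/2; Ȟ^2(U;F) ≅ 0


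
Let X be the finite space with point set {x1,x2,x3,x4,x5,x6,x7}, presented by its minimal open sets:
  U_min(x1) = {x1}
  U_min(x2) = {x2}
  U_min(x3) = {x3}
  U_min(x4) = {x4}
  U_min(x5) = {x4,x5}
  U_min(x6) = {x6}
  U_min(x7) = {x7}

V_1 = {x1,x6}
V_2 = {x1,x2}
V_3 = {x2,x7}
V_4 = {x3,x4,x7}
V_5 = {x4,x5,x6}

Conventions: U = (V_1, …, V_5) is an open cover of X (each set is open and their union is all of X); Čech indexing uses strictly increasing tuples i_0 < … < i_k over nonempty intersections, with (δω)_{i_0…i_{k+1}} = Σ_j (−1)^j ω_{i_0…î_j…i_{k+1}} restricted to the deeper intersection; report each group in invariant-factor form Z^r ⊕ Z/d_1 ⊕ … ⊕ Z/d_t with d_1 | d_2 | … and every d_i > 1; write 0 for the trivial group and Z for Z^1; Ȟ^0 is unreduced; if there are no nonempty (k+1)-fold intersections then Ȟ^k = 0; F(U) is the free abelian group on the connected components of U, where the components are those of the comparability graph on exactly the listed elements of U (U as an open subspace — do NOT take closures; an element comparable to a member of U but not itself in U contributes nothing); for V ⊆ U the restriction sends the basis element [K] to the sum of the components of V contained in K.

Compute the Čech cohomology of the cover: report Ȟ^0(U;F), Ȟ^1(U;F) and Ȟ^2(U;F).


Ȟ^0 = Z^6; Ȟ^1 = 0; Ȟ^2 = 0

nonempty intersections:
  V12={x1} V15={x6} V23={x2} V34={x7} V45={x4}
components per intersection:
  V1: {x1} {x6}
  V2: {x1} {x2}
  V3: {x2} {x7}
  V4: {x3} {x4} {x7}
  V5: {x4,x5} {x6}
  V12: {x1}
  V15: {x6}
  V23: {x2}
  V34: {x7}
  V45: {x4}
C dims 11,5; δ0: rk 5, SNF 1^5
Ȟ^0: (11−5)−0=6 ⇒ Z^6
Ȟ^1: (5−0)−5=0 ⇒ 0
Ȟ^2: (0−0)−0=0 ⇒ 0


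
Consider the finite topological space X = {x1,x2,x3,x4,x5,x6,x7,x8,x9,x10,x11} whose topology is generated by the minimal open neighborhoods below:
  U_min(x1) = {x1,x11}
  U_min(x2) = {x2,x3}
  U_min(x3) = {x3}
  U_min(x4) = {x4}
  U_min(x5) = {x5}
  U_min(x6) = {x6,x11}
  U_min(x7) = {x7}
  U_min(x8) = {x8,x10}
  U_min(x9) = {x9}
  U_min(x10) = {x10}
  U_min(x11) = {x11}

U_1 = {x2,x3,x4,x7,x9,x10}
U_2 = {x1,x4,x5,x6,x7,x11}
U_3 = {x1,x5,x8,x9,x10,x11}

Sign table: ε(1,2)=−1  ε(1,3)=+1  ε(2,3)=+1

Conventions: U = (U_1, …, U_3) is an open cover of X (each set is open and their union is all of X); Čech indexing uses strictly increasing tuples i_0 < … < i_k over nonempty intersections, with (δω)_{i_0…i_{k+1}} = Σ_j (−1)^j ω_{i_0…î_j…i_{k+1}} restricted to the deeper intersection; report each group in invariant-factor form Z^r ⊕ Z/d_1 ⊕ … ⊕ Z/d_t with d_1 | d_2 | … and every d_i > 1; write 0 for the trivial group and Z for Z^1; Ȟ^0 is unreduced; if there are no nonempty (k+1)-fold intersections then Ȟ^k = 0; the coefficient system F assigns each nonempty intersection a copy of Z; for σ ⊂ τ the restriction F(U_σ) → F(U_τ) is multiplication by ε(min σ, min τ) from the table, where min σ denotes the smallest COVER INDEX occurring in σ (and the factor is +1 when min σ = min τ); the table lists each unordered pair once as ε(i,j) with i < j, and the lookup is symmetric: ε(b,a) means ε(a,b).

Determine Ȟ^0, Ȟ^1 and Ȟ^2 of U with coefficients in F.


cover nerve:
  U12={x4,x7} U13={x9,x10} U23={x1,x5,x11}
C dims 3,3; δ0: rk 3, SNF 1^2·2
Ȟ^0: (3−3)−0=0 ⇒ 0
Ȟ^1: (3−0)−3=0 plus torsion [2] ⇒ Z/2
Ȟ^2: (0−0)−0=0 ⇒ 0

Ȟ^0(U;F) ≅ 0, Ȟ^1(U;F) ≅ Z/2, Ȟ^2(U;F) ≅ 0
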